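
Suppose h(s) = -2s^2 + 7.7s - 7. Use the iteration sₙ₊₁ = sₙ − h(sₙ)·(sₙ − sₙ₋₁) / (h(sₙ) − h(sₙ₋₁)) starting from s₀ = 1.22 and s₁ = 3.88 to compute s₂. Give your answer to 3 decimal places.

0.987

h(1.22) = -0.58280, h(3.88) = -7.23280
s₂ = 3.88000 − (-7.23280)·(3.88000 − 1.22000) / (-7.23280 − (-0.58280)) = 3.88000 − (-19.23925)/(-6.65000) = 0.98688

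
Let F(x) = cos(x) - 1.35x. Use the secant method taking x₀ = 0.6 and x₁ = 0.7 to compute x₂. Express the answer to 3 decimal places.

F(0.6) = 0.01534, F(0.7) = -0.18016
x₂ = 0.70000 − (-0.18016)·(0.70000 − 0.60000) / (-0.18016 − 0.01534) = 0.70000 − (-0.01802)/(-0.19549) = 0.60784

0.608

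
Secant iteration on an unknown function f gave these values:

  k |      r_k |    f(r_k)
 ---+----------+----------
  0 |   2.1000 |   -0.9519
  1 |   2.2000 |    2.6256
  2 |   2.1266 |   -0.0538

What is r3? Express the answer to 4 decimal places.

r3 = 2.1266 − (-0.0538)·(2.1266 − 2.2000) / (-0.0538 − 2.6256)
   = 2.1266 − (0.003949)/(-2.679400) = 2.128074

2.1281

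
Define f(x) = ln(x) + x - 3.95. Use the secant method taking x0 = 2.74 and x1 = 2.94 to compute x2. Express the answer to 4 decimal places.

2.8894

f(2.74) = -0.202042, f(2.94) = 0.068410
x2 = 2.940000 − 0.068410·(2.940000 − 2.740000) / (0.068410 − (-0.202042)) = 2.940000 − (0.013682)/(0.270452) = 2.889411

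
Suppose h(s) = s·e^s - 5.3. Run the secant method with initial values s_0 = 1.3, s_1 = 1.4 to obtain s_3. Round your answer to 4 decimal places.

h(1.3) = -0.529914, h(1.4) = 0.377280
s_2 = 1.400000 − 0.377280·(1.400000 − 1.300000) / (0.377280 − (-0.529914)) = 1.400000 − (0.037728)/(0.907194) = 1.358412
h(1.358412) = -0.015758
s_3 = 1.358412 − (-0.015758)·(1.358412 − 1.400000) / (-0.015758 − 0.377280) = 1.358412 − (0.000655)/(-0.393038) = 1.360080

1.3601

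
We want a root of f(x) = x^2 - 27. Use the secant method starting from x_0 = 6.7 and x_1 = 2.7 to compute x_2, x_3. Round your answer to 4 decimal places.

4.7968, 5.3291

f(6.7) = 17.890000, f(2.7) = -19.710000
x_2 = 2.700000 − (-19.710000)·(2.700000 − 6.700000) / (-19.710000 − 17.890000) = 2.700000 − (78.840000)/(-37.600000) = 4.796809
f(4.796809) = -3.990628
x_3 = 4.796809 − (-3.990628)·(4.796809 − 2.700000) / (-3.990628 − (-19.710000)) = 4.796809 − (-8.367583)/(15.719372) = 5.329119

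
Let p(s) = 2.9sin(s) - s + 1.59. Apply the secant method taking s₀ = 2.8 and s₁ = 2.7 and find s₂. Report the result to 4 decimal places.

2.7352

p(2.8) = -0.238534, p(2.7) = 0.129402
s₂ = 2.700000 − 0.129402·(2.700000 − 2.800000) / (0.129402 − (-0.238534)) = 2.700000 − (-0.012940)/(0.367936) = 2.735170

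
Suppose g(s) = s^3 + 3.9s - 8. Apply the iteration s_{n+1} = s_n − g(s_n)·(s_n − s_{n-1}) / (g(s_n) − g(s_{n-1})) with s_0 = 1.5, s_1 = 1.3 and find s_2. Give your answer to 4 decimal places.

1.3749

g(1.5) = 1.225000, g(1.3) = -0.733000
s_2 = 1.300000 − (-0.733000)·(1.300000 − 1.500000) / (-0.733000 − 1.225000) = 1.300000 − (0.146600)/(-1.958000) = 1.374872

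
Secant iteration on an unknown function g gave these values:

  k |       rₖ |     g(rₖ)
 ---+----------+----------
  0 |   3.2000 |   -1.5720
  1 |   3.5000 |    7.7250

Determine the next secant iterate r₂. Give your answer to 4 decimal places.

r₂ = 3.5000 − 7.7250·(3.5000 − 3.2000) / (7.7250 − (-1.5720))
   = 3.5000 − (2.317500)/(9.297000) = 3.250726

3.2507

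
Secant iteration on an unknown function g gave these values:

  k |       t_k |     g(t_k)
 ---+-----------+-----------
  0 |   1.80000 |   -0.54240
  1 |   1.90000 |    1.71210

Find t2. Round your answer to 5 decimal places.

1.82406

t2 = 1.90000 − 1.71210·(1.90000 − 1.80000) / (1.71210 − (-0.54240))
   = 1.90000 − (0.1712100)/(2.2545000) = 1.8240585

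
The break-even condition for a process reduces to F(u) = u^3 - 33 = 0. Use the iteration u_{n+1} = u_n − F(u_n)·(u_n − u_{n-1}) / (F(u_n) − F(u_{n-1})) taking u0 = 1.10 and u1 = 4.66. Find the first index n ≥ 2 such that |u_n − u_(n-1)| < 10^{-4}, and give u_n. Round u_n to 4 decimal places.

F(1.10) = -31.669000, F(4.66) = 68.194696
u2 = 4.660000 − 68.194696·(3.560000)/(99.863696) = 2.228955;  |Δ| = 2.431045
F(2.228955) = -21.926013
u3 = 2.228955 − (-21.926013)·(-2.431045)/(-90.120709) = 2.820419;  |Δ| = 0.591464
F(2.820419) = -10.564239
u4 = 2.820419 − (-10.564239)·(0.591464)/(11.361774) = 3.370365;  |Δ| = 0.549946
F(3.370365) = 5.285186
u5 = 3.370365 − 5.285186·(0.549946)/(15.849425) = 3.186979;  |Δ| = 0.183386
F(3.186979) = -0.630392
u6 = 3.186979 − (-0.630392)·(-0.183386)/(-5.915578) = 3.206521;  |Δ| = 0.019543
F(3.206521) = -0.031263
u7 = 3.206521 − (-0.031263)·(0.019543)/(0.599129) = 3.207541;  |Δ| = 0.001020
F(3.207541) = 0.000201
u8 = 3.207541 − 0.000201·(0.001020)/(0.031464) = 3.207534;  |Δ| = 0.000007
|u8 − u7| = 0.000007 < 10^{-4}

n = 8, u_n = 3.2075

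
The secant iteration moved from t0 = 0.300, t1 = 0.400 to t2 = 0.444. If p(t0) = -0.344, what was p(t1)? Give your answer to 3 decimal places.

The secant line through (0.300, -0.344) and (0.400, p(t1)) crosses zero at t2 = 0.444.
So (0.300, -0.344), (0.400, p(t1)), (0.444, 0) are collinear:
p(t1) = -0.344 · (0.400 − 0.444) / (0.300 − 0.444) = -0.344 · (-0.04400)/(-0.14400) = -0.10511

-0.105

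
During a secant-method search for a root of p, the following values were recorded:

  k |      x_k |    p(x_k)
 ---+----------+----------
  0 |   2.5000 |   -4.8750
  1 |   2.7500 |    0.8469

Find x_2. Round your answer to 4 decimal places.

x_2 = 2.7500 − 0.8469·(2.7500 − 2.5000) / (0.8469 − (-4.8750))
   = 2.7500 − (0.211725)/(5.721900) = 2.712997

2.7130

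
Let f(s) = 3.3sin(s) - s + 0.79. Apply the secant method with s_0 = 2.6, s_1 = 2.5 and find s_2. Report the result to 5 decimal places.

2.57088

f(2.6) = -0.1088455, f(2.5) = 0.2649581
s_2 = 2.5000000 − 0.2649581·(2.5000000 − 2.6000000) / (0.2649581 − (-0.1088455)) = 2.5000000 − (-0.0264958)/(0.3738035) = 2.5708816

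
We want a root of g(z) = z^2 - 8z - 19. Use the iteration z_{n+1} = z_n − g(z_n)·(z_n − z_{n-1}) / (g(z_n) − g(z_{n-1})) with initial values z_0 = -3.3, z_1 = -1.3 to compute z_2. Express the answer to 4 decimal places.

g(-3.3) = 18.290000, g(-1.3) = -6.910000
z_2 = -1.300000 − (-6.910000)·(-1.300000 − (-3.300000)) / (-6.910000 − 18.290000) = -1.300000 − (-13.820000)/(-25.200000) = -1.848413

-1.8484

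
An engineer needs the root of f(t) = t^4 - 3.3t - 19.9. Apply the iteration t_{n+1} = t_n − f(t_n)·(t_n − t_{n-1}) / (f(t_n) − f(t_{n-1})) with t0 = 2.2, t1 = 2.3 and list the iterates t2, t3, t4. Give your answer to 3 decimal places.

2.288, 2.289, 2.289

f(2.2) = -3.73440, f(2.3) = 0.49410
t2 = 2.30000 − 0.49410·(2.30000 − 2.20000) / (0.49410 − (-3.73440)) = 2.30000 − (0.04941)/(4.22850) = 2.28832
f(2.28832) = -0.03171
t3 = 2.28832 − (-0.03171)·(2.28832 − 2.30000) / (-0.03171 − 0.49410) = 2.28832 − (0.00037)/(-0.52581) = 2.28902
f(2.28902) = -0.00024
t4 = 2.28902 − (-0.00024)·(2.28902 − 2.28832) / (-0.00024 − (-0.03171)) = 2.28902 − (0.00000)/(0.03146) = 2.28903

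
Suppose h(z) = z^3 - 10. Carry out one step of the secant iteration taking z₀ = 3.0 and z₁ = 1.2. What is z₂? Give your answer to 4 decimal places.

1.7892

h(3.0) = 17.000000, h(1.2) = -8.272000
z₂ = 1.200000 − (-8.272000)·(1.200000 − 3.000000) / (-8.272000 − 17.000000) = 1.200000 − (14.889600)/(-25.272000) = 1.789174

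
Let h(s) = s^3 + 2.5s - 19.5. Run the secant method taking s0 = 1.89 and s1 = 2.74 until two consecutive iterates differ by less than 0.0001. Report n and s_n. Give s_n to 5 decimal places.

h(1.89) = -8.0237310, h(2.74) = 7.9208240
s2 = 2.7400000 − 7.9208240·(0.8500000)/(15.9445550) = 2.3177430;  |Δ| = 0.4222570
h(2.3177430) = -1.2548838
s3 = 2.3177430 − (-1.2548838)·(-0.4222570)/(-9.1757078) = 2.3754915;  |Δ| = 0.0577485
h(2.3754915) = -0.1564683
s4 = 2.3754915 − (-0.1564683)·(0.0577485)/(1.0984155) = 2.3837177;  |Δ| = 0.0082262
h(2.3837177) = 0.0038408
s5 = 2.3837177 − 0.0038408·(0.0082262)/(0.1603091) = 2.3835206;  |Δ| = 0.0001971
h(2.3835206) = -0.0000113
s6 = 2.3835206 − (-0.0000113)·(-0.0001971)/(-0.0038521) = 2.3835212;  |Δ| = 0.0000006
|s6 − s5| = 0.0000006 < 0.0001

n = 6, s_n = 2.38352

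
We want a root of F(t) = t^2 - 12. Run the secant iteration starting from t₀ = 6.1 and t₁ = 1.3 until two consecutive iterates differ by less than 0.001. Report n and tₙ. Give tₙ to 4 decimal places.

F(6.1) = 25.210000, F(1.3) = -10.310000
t₂ = 1.300000 − (-10.310000)·(-4.800000)/(-35.520000) = 2.693243;  |Δ| = 1.393243
F(2.693243) = -4.746441
t₃ = 2.693243 − (-4.746441)·(1.393243)/(5.563559) = 3.881861;  |Δ| = 1.188618
F(3.881861) = 3.068847
t₄ = 3.881861 − 3.068847·(1.188618)/(7.815288) = 3.415124;  |Δ| = 0.466737
F(3.415124) = -0.336929
t₅ = 3.415124 − (-0.336929)·(-0.466737)/(-3.405775) = 3.461298;  |Δ| = 0.046174
F(3.461298) = -0.019419
t₆ = 3.461298 − (-0.019419)·(0.046174)/(0.317510) = 3.464122;  |Δ| = 0.002824
F(3.464122) = 0.000138
t₇ = 3.464122 − 0.000138·(0.002824)/(0.019557) = 3.464102;  |Δ| = 0.000020
|t₇ − t₆| = 0.000020 < 0.001

n = 7, tₙ = 3.4641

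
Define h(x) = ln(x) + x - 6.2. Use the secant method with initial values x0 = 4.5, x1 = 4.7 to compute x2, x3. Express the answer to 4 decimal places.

4.6609, 4.6608

h(4.5) = -0.195923, h(4.7) = 0.047563
x2 = 4.700000 − 0.047563·(4.700000 − 4.500000) / (0.047563 − (-0.195923)) = 4.700000 − (0.009513)/(0.243485) = 4.660932
h(4.660932) = 0.000147
x3 = 4.660932 − 0.000147·(4.660932 − 4.700000) / (0.000147 − 0.047563) = 4.660932 − (-0.000006)/(-0.047415) = 4.660811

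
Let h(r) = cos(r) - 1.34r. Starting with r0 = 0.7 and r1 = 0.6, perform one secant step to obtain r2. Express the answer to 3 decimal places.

0.611

h(0.7) = -0.17316, h(0.6) = 0.02134
r2 = 0.60000 − 0.02134·(0.60000 − 0.70000) / (0.02134 − (-0.17316)) = 0.60000 − (-0.00213)/(0.19449) = 0.61097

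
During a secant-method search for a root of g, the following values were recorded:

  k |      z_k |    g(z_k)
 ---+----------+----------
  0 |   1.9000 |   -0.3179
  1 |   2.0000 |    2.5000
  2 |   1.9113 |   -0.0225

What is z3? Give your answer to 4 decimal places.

z3 = 1.9113 − (-0.0225)·(1.9113 − 2.0000) / (-0.0225 − 2.5000)
   = 1.9113 − (0.001996)/(-2.522500) = 1.912091

1.9121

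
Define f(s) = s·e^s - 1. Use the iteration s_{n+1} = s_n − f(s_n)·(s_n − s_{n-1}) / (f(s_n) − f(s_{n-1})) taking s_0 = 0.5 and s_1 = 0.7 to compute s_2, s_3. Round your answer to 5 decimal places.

f(0.5) = -0.1756394, f(0.7) = 0.4096269
s_2 = 0.7000000 − 0.4096269·(0.7000000 − 0.5000000) / (0.4096269 − (-0.1756394)) = 0.7000000 − (0.0819254)/(0.5852663) = 0.5600203
f(0.5600203) = -0.0195679
s_3 = 0.5600203 − (-0.0195679)·(0.5600203 − 0.7000000) / (-0.0195679 − 0.4096269) = 0.5600203 − (0.0027391)/(-0.4291948) = 0.5664023

0.56002, 0.56640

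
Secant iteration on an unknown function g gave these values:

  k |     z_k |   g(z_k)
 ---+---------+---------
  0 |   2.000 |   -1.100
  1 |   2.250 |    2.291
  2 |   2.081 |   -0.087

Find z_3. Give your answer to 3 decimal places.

z_3 = 2.081 − (-0.087)·(2.081 − 2.250) / (-0.087 − 2.291)
   = 2.081 − (0.01470)/(-2.37800) = 2.08718

2.087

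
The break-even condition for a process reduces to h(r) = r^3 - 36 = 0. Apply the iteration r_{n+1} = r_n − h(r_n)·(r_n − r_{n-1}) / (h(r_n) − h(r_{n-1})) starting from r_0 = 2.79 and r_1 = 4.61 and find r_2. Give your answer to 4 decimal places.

h(2.79) = -14.282361, h(4.61) = 61.972181
r_2 = 4.610000 − 61.972181·(4.610000 − 2.790000) / (61.972181 − (-14.282361)) = 4.610000 − (112.789369)/(76.254542) = 3.130883

3.1309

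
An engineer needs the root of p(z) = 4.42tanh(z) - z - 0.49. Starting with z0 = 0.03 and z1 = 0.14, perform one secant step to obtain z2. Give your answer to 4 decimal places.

p(0.03) = -0.387440, p(0.14) = -0.015211
z2 = 0.140000 − (-0.015211)·(0.140000 − 0.030000) / (-0.015211 − (-0.387440)) = 0.140000 − (-0.001673)/(0.372228) = 0.144495

0.1445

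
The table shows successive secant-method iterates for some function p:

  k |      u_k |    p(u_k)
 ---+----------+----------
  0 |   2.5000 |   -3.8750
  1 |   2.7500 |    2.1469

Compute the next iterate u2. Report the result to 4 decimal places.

2.6609

u2 = 2.7500 − 2.1469·(2.7500 − 2.5000) / (2.1469 − (-3.8750))
   = 2.7500 − (0.536725)/(6.021900) = 2.660871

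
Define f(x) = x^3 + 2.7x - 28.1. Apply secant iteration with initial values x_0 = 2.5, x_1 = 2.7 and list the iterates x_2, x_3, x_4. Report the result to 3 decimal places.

f(2.5) = -5.72500, f(2.7) = -1.12700
x_2 = 2.70000 − (-1.12700)·(2.70000 − 2.50000) / (-1.12700 − (-5.72500)) = 2.70000 − (-0.22540)/(4.59800) = 2.74902
f(2.74902) = 0.09704
x_3 = 2.74902 − 0.09704·(2.74902 − 2.70000) / (0.09704 − (-1.12700)) = 2.74902 − (0.00476)/(1.22404) = 2.74514
f(2.74514) = -0.00144
x_4 = 2.74514 − (-0.00144)·(2.74514 − 2.74902) / (-0.00144 − 0.09704) = 2.74514 − (0.00001)/(-0.09847) = 2.74519

2.749, 2.745, 2.745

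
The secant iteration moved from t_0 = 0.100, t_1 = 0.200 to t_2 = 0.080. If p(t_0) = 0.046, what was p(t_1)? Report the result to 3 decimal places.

0.276

The secant line through (0.100, 0.046) and (0.200, p(t_1)) crosses zero at t_2 = 0.080.
So (0.100, 0.046), (0.200, p(t_1)), (0.080, 0) are collinear:
p(t_1) = 0.046 · (0.200 − 0.080) / (0.100 − 0.080) = 0.046 · (0.12000)/(0.02000) = 0.27600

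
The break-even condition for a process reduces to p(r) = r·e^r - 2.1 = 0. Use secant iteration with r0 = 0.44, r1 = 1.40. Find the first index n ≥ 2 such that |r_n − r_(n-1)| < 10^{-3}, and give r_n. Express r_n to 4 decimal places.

p(0.44) = -1.416809, p(1.40) = 3.577280
r2 = 1.400000 − 3.577280·(0.960000)/(4.994089) = 0.712349;  |Δ| = 0.687651
p(0.712349) = -0.647680
r3 = 0.712349 − (-0.647680)·(-0.687651)/(-4.224960) = 0.817765;  |Δ| = 0.105416
p(0.817765) = -0.247410
r4 = 0.817765 − (-0.247410)·(0.105416)/(0.400270) = 0.882923;  |Δ| = 0.065158
p(0.882923) = 0.034871
r5 = 0.882923 − 0.034871·(0.065158)/(0.282280) = 0.874874;  |Δ| = 0.008049
p(0.874874) = -0.001551
r6 = 0.874874 − (-0.001551)·(-0.008049)/(-0.036422) = 0.875217;  |Δ| = 0.000343
|r6 − r5| = 0.000343 < 10^{-3}

n = 6, r_n = 0.8752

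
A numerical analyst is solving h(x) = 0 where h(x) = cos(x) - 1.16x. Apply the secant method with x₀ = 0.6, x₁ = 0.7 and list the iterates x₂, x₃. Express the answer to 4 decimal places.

h(0.6) = 0.129336, h(0.7) = -0.047158
x₂ = 0.700000 − (-0.047158)·(0.700000 − 0.600000) / (-0.047158 − 0.129336) = 0.700000 − (-0.004716)/(-0.176493) = 0.673281
h(0.673281) = 0.000775
x₃ = 0.673281 − 0.000775·(0.673281 − 0.700000) / (0.000775 − (-0.047158)) = 0.673281 − (-0.000021)/(0.047932) = 0.673712

0.6733, 0.6737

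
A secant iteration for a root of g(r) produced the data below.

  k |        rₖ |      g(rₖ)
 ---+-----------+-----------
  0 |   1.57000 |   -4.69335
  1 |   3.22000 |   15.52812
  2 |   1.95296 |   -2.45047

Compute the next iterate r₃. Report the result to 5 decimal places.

2.12566

r₃ = 1.95296 − (-2.45047)·(1.95296 − 3.22000) / (-2.45047 − 15.52812)
   = 1.95296 − (3.1048435)/(-17.9785900) = 2.1256567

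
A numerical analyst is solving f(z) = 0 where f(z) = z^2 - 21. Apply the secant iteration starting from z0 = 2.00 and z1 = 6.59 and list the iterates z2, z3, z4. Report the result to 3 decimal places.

f(2.00) = -17.00000, f(6.59) = 22.42810
z2 = 6.59000 − 22.42810·(6.59000 − 2.00000) / (22.42810 − (-17.00000)) = 6.59000 − (102.94498)/(39.42810) = 3.97905
f(3.97905) = -5.16720
z3 = 3.97905 − (-5.16720)·(3.97905 − 6.59000) / (-5.16720 − 22.42810) = 3.97905 − (13.49132)/(-27.59530) = 4.46794
f(4.46794) = -1.03747
z4 = 4.46794 − (-1.03747)·(4.46794 − 3.97905) / (-1.03747 − (-5.16720)) = 4.46794 − (-0.50722)/(4.12973) = 4.59077

3.979, 4.468, 4.591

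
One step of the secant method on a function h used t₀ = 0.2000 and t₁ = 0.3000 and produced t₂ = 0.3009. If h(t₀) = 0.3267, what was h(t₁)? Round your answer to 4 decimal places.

0.0029

The secant line through (0.2000, 0.3267) and (0.3000, h(t₁)) crosses zero at t₂ = 0.3009.
So (0.2000, 0.3267), (0.3000, h(t₁)), (0.3009, 0) are collinear:
h(t₁) = 0.3267 · (0.3000 − 0.3009) / (0.2000 − 0.3009) = 0.3267 · (-0.000900)/(-0.100900) = 0.002914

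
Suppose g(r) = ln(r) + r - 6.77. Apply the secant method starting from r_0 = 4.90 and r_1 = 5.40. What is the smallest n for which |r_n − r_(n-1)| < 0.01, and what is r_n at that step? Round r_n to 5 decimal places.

n = 3, r_n = 5.13409

g(4.90) = -0.2807648, g(5.40) = 0.3163990
r_2 = 5.4000000 − 0.3163990·(0.5000000)/(0.5971637) = 5.1350819;  |Δ| = 0.2649181
g(5.1350819) = 0.0011777
r_3 = 5.1350819 − 0.0011777·(-0.2649181)/(-0.3152212) = 5.1340921;  |Δ| = 0.0009898
|r_3 − r_2| = 0.0009898 < 0.01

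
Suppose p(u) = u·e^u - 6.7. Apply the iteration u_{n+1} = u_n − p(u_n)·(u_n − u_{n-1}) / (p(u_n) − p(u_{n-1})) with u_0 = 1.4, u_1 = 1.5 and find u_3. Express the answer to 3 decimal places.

p(1.4) = -1.02272, p(1.5) = 0.02253
u_2 = 1.50000 − 0.02253·(1.50000 − 1.40000) / (0.02253 − (-1.02272)) = 1.50000 − (0.00225)/(1.04525) = 1.49784
p(1.49784) = -0.00158
u_3 = 1.49784 − (-0.00158)·(1.49784 − 1.50000) / (-0.00158 − 0.02253) = 1.49784 − (0.00000)/(-0.02412) = 1.49799

1.498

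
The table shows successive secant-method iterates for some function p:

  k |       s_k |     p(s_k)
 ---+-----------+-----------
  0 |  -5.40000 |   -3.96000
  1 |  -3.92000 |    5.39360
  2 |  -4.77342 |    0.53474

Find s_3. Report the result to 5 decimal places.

s_3 = -4.77342 − 0.53474·(-4.77342 − (-3.92000)) / (0.53474 − 5.39360)
   = -4.77342 − (-0.4563578)/(-4.8588600) = -4.8673428

-4.86734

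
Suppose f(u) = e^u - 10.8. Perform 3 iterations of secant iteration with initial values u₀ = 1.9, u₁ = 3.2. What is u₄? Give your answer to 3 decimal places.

2.386

f(1.9) = -4.11411, f(3.2) = 13.73253
u₂ = 3.20000 − 13.73253·(3.20000 − 1.90000) / (13.73253 − (-4.11411)) = 3.20000 − (17.85229)/(17.84664) = 2.19968
f(2.19968) = -1.77785
u₃ = 2.19968 − (-1.77785)·(2.19968 − 3.20000) / (-1.77785 − 13.73253) = 2.19968 − (1.77841)/(-15.51038) = 2.31434
f(2.31434) = -0.68173
u₄ = 2.31434 − (-0.68173)·(2.31434 − 2.19968) / (-0.68173 − (-1.77785)) = 2.31434 − (-0.07817)/(1.09611) = 2.38566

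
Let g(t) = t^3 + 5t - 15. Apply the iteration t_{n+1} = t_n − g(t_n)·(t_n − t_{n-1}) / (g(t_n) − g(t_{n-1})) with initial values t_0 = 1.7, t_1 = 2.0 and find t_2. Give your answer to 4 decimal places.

1.8038

g(1.7) = -1.587000, g(2.0) = 3.000000
t_2 = 2.000000 − 3.000000·(2.000000 − 1.700000) / (3.000000 − (-1.587000)) = 2.000000 − (0.900000)/(4.587000) = 1.803793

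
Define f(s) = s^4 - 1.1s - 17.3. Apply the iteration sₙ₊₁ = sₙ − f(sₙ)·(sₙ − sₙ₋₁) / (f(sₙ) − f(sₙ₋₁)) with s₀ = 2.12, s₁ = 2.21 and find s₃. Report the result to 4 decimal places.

2.1046

f(2.12) = 0.567631, f(2.21) = 4.123433
s₂ = 2.210000 − 4.123433·(2.210000 − 2.120000) / (4.123433 − 0.567631) = 2.210000 − (0.371109)/(3.555801) = 2.105633
f(2.105633) = 0.041407
s₃ = 2.105633 − 0.041407·(2.105633 − 2.210000) / (0.041407 − 4.123433) = 2.105633 − (-0.004322)/(-4.082026) = 2.104574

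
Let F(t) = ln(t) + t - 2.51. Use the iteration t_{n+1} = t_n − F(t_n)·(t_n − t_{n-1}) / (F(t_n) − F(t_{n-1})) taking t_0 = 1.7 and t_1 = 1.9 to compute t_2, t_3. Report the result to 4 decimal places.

1.8795, 1.8792

F(1.7) = -0.279372, F(1.9) = 0.031854
t_2 = 1.900000 − 0.031854·(1.900000 − 1.700000) / (0.031854 − (-0.279372)) = 1.900000 − (0.006371)/(0.311226) = 1.879530
F(1.879530) = 0.000552
t_3 = 1.879530 − 0.000552·(1.879530 − 1.900000) / (0.000552 − 0.031854) = 1.879530 − (-0.000011)/(-0.031302) = 1.879169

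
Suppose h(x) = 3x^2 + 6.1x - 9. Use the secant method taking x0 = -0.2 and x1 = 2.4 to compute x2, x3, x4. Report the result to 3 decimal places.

0.595, 0.881, 1.004

h(-0.2) = -10.10000, h(2.4) = 22.92000
x2 = 2.40000 − 22.92000·(2.40000 − (-0.20000)) / (22.92000 − (-10.10000)) = 2.40000 − (59.59200)/(33.02000) = 0.59528
h(0.59528) = -4.30576
x3 = 0.59528 − (-4.30576)·(0.59528 − 2.40000) / (-4.30576 − 22.92000) = 0.59528 − (7.77071)/(-27.22576) = 0.88069
h(0.88069) = -1.30091
x4 = 0.88069 − (-1.30091)·(0.88069 − 0.59528) / (-1.30091 − (-4.30576)) = 0.88069 − (-0.37130)/(3.00485) = 1.00426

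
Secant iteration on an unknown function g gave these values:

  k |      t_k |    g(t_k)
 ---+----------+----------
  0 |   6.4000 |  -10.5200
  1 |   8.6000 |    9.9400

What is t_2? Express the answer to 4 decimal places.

7.5312

t_2 = 8.6000 − 9.9400·(8.6000 − 6.4000) / (9.9400 − (-10.5200))
   = 8.6000 − (21.868000)/(20.460000) = 7.531183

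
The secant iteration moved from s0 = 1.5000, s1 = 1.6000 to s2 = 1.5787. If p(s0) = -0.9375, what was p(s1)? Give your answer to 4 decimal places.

0.2537

The secant line through (1.5000, -0.9375) and (1.6000, p(s1)) crosses zero at s2 = 1.5787.
So (1.5000, -0.9375), (1.6000, p(s1)), (1.5787, 0) are collinear:
p(s1) = -0.9375 · (1.6000 − 1.5787) / (1.5000 − 1.5787) = -0.9375 · (0.021300)/(-0.078700) = 0.253733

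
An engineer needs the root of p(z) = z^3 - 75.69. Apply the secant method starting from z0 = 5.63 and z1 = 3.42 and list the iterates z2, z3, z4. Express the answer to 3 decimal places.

3.990, 4.285, 4.227

p(5.63) = 102.76355, p(3.42) = -35.68831
z2 = 3.42000 − (-35.68831)·(3.42000 − 5.63000) / (-35.68831 − 102.76355) = 3.42000 − (78.87117)/(-138.45186) = 3.98966
p(3.98966) = -12.18480
z3 = 3.98966 − (-12.18480)·(3.98966 − 3.42000) / (-12.18480 − (-35.68831)) = 3.98966 − (-6.94125)/(23.50351) = 4.28499
p(4.28499) = 2.98748
z4 = 4.28499 − 2.98748·(4.28499 − 3.98966) / (2.98748 − (-12.18480)) = 4.28499 − (0.88229)/(15.17229) = 4.22684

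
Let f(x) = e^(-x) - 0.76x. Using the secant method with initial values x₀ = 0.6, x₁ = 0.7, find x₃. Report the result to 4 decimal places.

f(0.6) = 0.092812, f(0.7) = -0.035415
x₂ = 0.700000 − (-0.035415)·(0.700000 − 0.600000) / (-0.035415 − 0.092812) = 0.700000 − (-0.003541)/(-0.128226) = 0.672381
f(0.672381) = -0.000518
x₃ = 0.672381 − (-0.000518)·(0.672381 − 0.700000) / (-0.000518 − (-0.035415)) = 0.672381 − (0.000014)/(0.034897) = 0.671971

0.6720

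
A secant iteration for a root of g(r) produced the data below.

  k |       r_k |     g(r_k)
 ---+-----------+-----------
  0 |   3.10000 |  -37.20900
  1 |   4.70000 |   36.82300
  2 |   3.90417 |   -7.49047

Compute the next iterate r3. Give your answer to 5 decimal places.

4.03869

r3 = 3.90417 − (-7.49047)·(3.90417 − 4.70000) / (-7.49047 − 36.82300)
   = 3.90417 − (5.9611407)/(-44.3134700) = 4.0386921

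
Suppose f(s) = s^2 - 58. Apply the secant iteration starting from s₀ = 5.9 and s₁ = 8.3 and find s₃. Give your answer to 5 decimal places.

7.61220

f(5.9) = -23.1900000, f(8.3) = 10.8900000
s₂ = 8.3000000 − 10.8900000·(8.3000000 − 5.9000000) / (10.8900000 − (-23.1900000)) = 8.3000000 − (26.1360000)/(34.0800000) = 7.5330986
f(7.5330986) = -1.2524256
s₃ = 7.5330986 − (-1.2524256)·(7.5330986 − 8.3000000) / (-1.2524256 − 10.8900000) = 7.5330986 − (0.9604870)/(-12.1424256) = 7.6122003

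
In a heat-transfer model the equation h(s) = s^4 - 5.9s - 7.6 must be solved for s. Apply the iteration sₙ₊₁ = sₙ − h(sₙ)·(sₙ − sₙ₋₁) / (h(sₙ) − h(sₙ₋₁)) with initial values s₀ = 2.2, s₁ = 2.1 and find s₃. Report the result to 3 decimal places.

h(2.2) = 2.84560, h(2.1) = -0.54190
s₂ = 2.10000 − (-0.54190)·(2.10000 − 2.20000) / (-0.54190 − 2.84560) = 2.10000 − (0.05419)/(-3.38750) = 2.11600
h(2.11600) = -0.03688
s₃ = 2.11600 − (-0.03688)·(2.11600 − 2.10000) / (-0.03688 − (-0.54190)) = 2.11600 − (-0.00059)/(0.50502) = 2.11717

2.117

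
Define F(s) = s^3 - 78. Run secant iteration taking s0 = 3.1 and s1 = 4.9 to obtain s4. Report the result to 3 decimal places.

4.274

F(3.1) = -48.20900, F(4.9) = 39.64900
s2 = 4.90000 − 39.64900·(4.90000 − 3.10000) / (39.64900 − (-48.20900)) = 4.90000 − (71.36820)/(87.85800) = 4.08769
F(4.08769) = -9.69808
s3 = 4.08769 − (-9.69808)·(4.08769 − 4.90000) / (-9.69808 − 39.64900) = 4.08769 − (7.87788)/(-49.34708) = 4.24733
F(4.24733) = -1.37901
s4 = 4.24733 − (-1.37901)·(4.24733 − 4.08769) / (-1.37901 − (-9.69808)) = 4.24733 − (-0.22015)/(8.31908) = 4.27379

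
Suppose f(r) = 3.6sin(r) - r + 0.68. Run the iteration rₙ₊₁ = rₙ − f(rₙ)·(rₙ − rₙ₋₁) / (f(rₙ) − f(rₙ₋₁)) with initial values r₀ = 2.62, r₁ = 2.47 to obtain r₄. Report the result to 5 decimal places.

2.58423

f(2.62) = -0.1462581, f(2.47) = 0.4500408
r₂ = 2.4700000 − 0.4500408·(2.4700000 − 2.6200000) / (0.4500408 − (-0.1462581)) = 2.4700000 − (-0.0675061)/(0.5962989) = 2.5832085
f(2.5832085) = 0.0041307
r₃ = 2.5832085 − 0.0041307·(2.5832085 − 2.4700000) / (0.0041307 − 0.4500408) = 2.5832085 − (0.0004676)/(-0.4459101) = 2.5842572
f(2.5842572) = -0.0001210
r₄ = 2.5842572 − (-0.0001210)·(2.5842572 − 2.5832085) / (-0.0001210 − 0.0041307) = 2.5842572 − (-0.0000001)/(-0.0042517) = 2.5842274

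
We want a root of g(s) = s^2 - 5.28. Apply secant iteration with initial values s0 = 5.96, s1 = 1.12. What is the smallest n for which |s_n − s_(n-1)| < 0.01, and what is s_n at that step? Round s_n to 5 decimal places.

n = 6, s_n = 2.29784

g(5.96) = 30.2416000, g(1.12) = -4.0256000
s2 = 1.1200000 − (-4.0256000)·(-4.8400000)/(-34.2672000) = 1.6885876;  |Δ| = 0.5685876
g(1.6885876) = -2.4286720
s3 = 1.6885876 − (-2.4286720)·(0.5685876)/(1.5969280) = 2.5533183;  |Δ| = 0.8647307
g(2.5533183) = 1.2394344
s4 = 2.5533183 − 1.2394344·(0.8647307)/(3.6681064) = 2.2611302;  |Δ| = 0.2921881
g(2.2611302) = -0.1672901
s5 = 2.2611302 − (-0.1672901)·(-0.2921881)/(-1.4067246) = 2.2958777;  |Δ| = 0.0347475
g(2.2958777) = -0.0089454
s6 = 2.2958777 − (-0.0089454)·(0.0347475)/(0.1583447) = 2.2978407;  |Δ| = 0.0019630
|s6 − s5| = 0.0019630 < 0.01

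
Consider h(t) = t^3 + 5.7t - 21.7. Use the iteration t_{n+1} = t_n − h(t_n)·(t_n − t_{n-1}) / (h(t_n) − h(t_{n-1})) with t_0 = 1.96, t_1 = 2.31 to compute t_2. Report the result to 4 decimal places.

h(1.96) = -2.998464, h(2.31) = 3.793391
t_2 = 2.310000 − 3.793391·(2.310000 − 1.960000) / (3.793391 − (-2.998464)) = 2.310000 − (1.327687)/(6.791855) = 2.114518

2.1145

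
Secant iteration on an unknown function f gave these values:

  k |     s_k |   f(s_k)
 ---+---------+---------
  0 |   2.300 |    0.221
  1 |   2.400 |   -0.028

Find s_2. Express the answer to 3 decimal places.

2.389

s_2 = 2.400 − (-0.028)·(2.400 − 2.300) / (-0.028 − 0.221)
   = 2.400 − (-0.00280)/(-0.24900) = 2.38876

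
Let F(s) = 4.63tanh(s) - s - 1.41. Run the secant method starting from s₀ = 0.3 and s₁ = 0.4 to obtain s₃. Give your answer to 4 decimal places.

F(0.3) = -0.361223, F(0.4) = -0.050836
s₂ = 0.400000 − (-0.050836)·(0.400000 − 0.300000) / (-0.050836 − (-0.361223)) = 0.400000 − (-0.005084)/(0.310386) = 0.416378
F(0.416378) = -0.002737
s₃ = 0.416378 − (-0.002737)·(0.416378 − 0.400000) / (-0.002737 − (-0.050836)) = 0.416378 − (-0.000045)/(0.048099) = 0.417310

0.4173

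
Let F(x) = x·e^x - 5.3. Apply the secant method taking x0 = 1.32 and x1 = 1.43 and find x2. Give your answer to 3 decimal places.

1.358

F(1.32) = -0.35868, F(1.43) = 0.67554
x2 = 1.43000 − 0.67554·(1.43000 − 1.32000) / (0.67554 − (-0.35868)) = 1.43000 − (0.07431)/(1.03422) = 1.35815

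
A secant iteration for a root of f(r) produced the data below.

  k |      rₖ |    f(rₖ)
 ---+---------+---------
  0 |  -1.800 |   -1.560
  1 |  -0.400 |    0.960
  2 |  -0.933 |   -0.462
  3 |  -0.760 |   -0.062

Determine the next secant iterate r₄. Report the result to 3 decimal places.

r₄ = -0.760 − (-0.062)·(-0.760 − (-0.933)) / (-0.062 − (-0.462))
   = -0.760 − (-0.01073)/(0.40000) = -0.73318

-0.733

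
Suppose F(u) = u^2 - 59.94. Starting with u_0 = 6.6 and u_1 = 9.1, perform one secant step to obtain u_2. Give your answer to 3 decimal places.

7.643

F(6.6) = -16.38000, F(9.1) = 22.87000
u_2 = 9.10000 − 22.87000·(9.10000 − 6.60000) / (22.87000 − (-16.38000)) = 9.10000 − (57.17500)/(39.25000) = 7.64331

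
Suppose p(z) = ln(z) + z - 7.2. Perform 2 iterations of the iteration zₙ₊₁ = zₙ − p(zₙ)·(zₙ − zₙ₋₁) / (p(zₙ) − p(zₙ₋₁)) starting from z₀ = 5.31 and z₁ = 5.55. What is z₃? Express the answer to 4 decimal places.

5.4960

p(5.31) = -0.220408, p(5.55) = 0.063798
z₂ = 5.550000 − 0.063798·(5.550000 − 5.310000) / (0.063798 − (-0.220408)) = 5.550000 − (0.015312)/(0.284206) = 5.496125
p(5.496125) = 0.000169
z₃ = 5.496125 − 0.000169·(5.496125 − 5.550000) / (0.000169 − 0.063798) = 5.496125 − (-0.000009)/(-0.063629) = 5.495983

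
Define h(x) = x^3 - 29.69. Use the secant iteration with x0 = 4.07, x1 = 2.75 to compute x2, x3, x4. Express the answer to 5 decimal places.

3.00179, 3.10819, 3.09613

h(4.07) = 37.7291430, h(2.75) = -8.8931250
x2 = 2.7500000 − (-8.8931250)·(2.7500000 − 4.0700000) / (-8.8931250 − 37.7291430) = 2.7500000 − (11.7389250)/(-46.6222680) = 3.0017879
h(3.0017879) = -2.6416967
x3 = 3.0017879 − (-2.6416967)·(3.0017879 − 2.7500000) / (-2.6416967 − (-8.8931250)) = 3.0017879 − (-0.6651474)/(6.2514283) = 3.1081872
h(3.1081872) = 0.3376612
x4 = 3.1081872 − 0.3376612·(3.1081872 − 3.0017879) / (0.3376612 − (-2.6416967)) = 3.1081872 − (0.0359269)/(2.9793580) = 3.0961286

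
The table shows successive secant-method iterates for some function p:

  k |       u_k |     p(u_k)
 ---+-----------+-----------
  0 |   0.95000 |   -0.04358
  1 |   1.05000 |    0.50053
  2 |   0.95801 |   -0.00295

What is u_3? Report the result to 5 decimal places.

0.95855

u_3 = 0.95801 − (-0.00295)·(0.95801 − 1.05000) / (-0.00295 − 0.50053)
   = 0.95801 − (0.0002714)/(-0.5034800) = 0.9585490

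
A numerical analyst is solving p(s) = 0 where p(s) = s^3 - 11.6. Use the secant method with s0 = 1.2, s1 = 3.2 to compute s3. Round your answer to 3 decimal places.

p(1.2) = -9.87200, p(3.2) = 21.16800
s2 = 3.20000 − 21.16800·(3.20000 − 1.20000) / (21.16800 − (-9.87200)) = 3.20000 − (42.33600)/(31.04000) = 1.83608
p(1.83608) = -5.41020
s3 = 1.83608 − (-5.41020)·(1.83608 − 3.20000) / (-5.41020 − 21.16800) = 1.83608 − (7.37907)/(-26.57820) = 2.11372

2.114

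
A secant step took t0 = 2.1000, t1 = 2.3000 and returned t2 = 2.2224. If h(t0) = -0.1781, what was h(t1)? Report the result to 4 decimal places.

The secant line through (2.1000, -0.1781) and (2.3000, h(t1)) crosses zero at t2 = 2.2224.
So (2.1000, -0.1781), (2.3000, h(t1)), (2.2224, 0) are collinear:
h(t1) = -0.1781 · (2.3000 − 2.2224) / (2.1000 − 2.2224) = -0.1781 · (0.077600)/(-0.122400) = 0.112913

0.1129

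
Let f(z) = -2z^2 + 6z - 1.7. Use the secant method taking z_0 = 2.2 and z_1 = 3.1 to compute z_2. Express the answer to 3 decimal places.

f(2.2) = 1.82000, f(3.1) = -2.32000
z_2 = 3.10000 − (-2.32000)·(3.10000 − 2.20000) / (-2.32000 − 1.82000) = 3.10000 − (-2.08800)/(-4.14000) = 2.59565

2.596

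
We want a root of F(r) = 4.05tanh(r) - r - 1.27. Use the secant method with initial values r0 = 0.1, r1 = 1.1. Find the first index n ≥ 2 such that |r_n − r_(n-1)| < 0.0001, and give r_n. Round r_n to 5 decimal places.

n = 7, r_n = 0.45487

F(0.1) = -0.9663446, F(1.1) = 0.8720210
r2 = 1.1000000 − 0.8720210·(1.0000000)/(1.8383657) = 0.6256542;  |Δ| = 0.4743458
F(0.6256542) = 0.3523086
r3 = 0.6256542 − 0.3523086·(-0.4743458)/(-0.5197125) = 0.3040993;  |Δ| = 0.3215549
F(0.3040993) = -0.3791082
r4 = 0.3040993 − (-0.3791082)·(-0.3215549)/(-0.7314168) = 0.4707677;  |Δ| = 0.1666685
F(0.4707677) = 0.0364509
r5 = 0.4707677 − 0.0364509·(0.1666685)/(0.4155591) = 0.4561484;  |Δ| = 0.0146194
F(0.4561484) = 0.0029579
r6 = 0.4561484 − 0.0029579·(-0.0146194)/(-0.0334930) = 0.4548573;  |Δ| = 0.0012911
F(0.4548573) = -0.0000292
r7 = 0.4548573 − (-0.0000292)·(-0.0012911)/(-0.0029871) = 0.4548699;  |Δ| = 0.0000126
|r7 − r6| = 0.0000126 < 0.0001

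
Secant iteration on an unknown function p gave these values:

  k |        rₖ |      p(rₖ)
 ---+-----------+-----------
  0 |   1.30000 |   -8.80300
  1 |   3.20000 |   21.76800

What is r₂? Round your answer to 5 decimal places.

r₂ = 3.20000 − 21.76800·(3.20000 − 1.30000) / (21.76800 − (-8.80300))
   = 3.20000 − (41.3592000)/(30.5710000) = 1.8471100

1.84711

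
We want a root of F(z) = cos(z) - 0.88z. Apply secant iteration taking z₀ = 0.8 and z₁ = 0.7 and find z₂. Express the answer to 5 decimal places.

F(0.8) = -0.0072933, F(0.7) = 0.1488422
z₂ = 0.7000000 − 0.1488422·(0.7000000 − 0.8000000) / (0.1488422 − (-0.0072933)) = 0.7000000 − (-0.0148842)/(0.1561355) = 0.7953289

0.79533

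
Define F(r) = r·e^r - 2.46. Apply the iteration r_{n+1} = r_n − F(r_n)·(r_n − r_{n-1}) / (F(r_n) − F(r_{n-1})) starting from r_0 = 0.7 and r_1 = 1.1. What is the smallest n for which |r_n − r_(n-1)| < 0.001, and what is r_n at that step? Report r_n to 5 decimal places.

F(0.7) = -1.0503731, F(1.1) = 0.8445826
r_2 = 1.1000000 − 0.8445826·(0.4000000)/(1.8949557) = 0.9217198;  |Δ| = 0.1782802
F(0.9217198) = -0.1431562
r_3 = 0.9217198 − (-0.1431562)·(-0.1782802)/(-0.9877388) = 0.9475585;  |Δ| = 0.0258387
F(0.9475585) = -0.0158633
r_4 = 0.9475585 − (-0.0158633)·(0.0258387)/(0.1272929) = 0.9507786;  |Δ| = 0.0032200
F(0.9507786) = 0.0003521
r_5 = 0.9507786 − 0.0003521·(0.0032200)/(0.0162154) = 0.9507086;  |Δ| = 0.0000699
|r_5 − r_4| = 0.0000699 < 0.001

n = 5, r_n = 0.95071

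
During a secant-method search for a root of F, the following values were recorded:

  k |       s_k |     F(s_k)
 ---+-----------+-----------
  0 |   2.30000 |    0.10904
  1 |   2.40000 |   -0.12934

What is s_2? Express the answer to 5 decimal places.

2.34574

s_2 = 2.40000 − (-0.12934)·(2.40000 − 2.30000) / (-0.12934 − 0.10904)
   = 2.40000 − (-0.0129340)/(-0.2383800) = 2.3457421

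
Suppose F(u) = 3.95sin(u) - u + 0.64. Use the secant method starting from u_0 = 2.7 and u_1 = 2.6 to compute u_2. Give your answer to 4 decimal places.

F(2.7) = -0.371849, F(2.6) = 0.076230
u_2 = 2.600000 − 0.076230·(2.600000 − 2.700000) / (0.076230 − (-0.371849)) = 2.600000 − (-0.007623)/(0.448080) = 2.617013

2.6170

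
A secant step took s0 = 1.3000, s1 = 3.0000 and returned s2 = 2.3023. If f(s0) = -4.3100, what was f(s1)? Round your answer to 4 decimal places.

The secant line through (1.3000, -4.3100) and (3.0000, f(s1)) crosses zero at s2 = 2.3023.
So (1.3000, -4.3100), (3.0000, f(s1)), (2.3023, 0) are collinear:
f(s1) = -4.3100 · (3.0000 − 2.3023) / (1.3000 − 2.3023) = -4.3100 · (0.697700)/(-1.002300) = 3.000187

3.0002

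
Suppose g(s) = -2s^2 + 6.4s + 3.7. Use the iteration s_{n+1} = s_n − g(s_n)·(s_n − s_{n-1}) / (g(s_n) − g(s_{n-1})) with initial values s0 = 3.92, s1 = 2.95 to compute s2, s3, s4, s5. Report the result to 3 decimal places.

3.655, 3.710, 3.700, 3.700

g(3.92) = -1.94480, g(2.95) = 5.17500
s2 = 2.95000 − 5.17500·(2.95000 − 3.92000) / (5.17500 − (-1.94480)) = 2.95000 − (-5.01975)/(7.11980) = 3.65504
g(3.65504) = 0.37361
s3 = 3.65504 − 0.37361·(3.65504 − 2.95000) / (0.37361 − 5.17500) = 3.65504 − (0.26341)/(-4.80139) = 3.70990
g(3.70990) = -0.08338
s4 = 3.70990 − (-0.08338)·(3.70990 − 3.65504) / (-0.08338 − 0.37361) = 3.70990 − (-0.00457)/(-0.45699) = 3.69989
g(3.69989) = 0.00090
s5 = 3.69989 − 0.00090·(3.69989 − 3.70990) / (0.00090 − (-0.08338)) = 3.69989 − (-0.00001)/(0.08428) = 3.70000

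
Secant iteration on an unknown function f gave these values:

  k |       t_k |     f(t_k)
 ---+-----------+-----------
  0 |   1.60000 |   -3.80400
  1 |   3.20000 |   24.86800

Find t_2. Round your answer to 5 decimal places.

t_2 = 3.20000 − 24.86800·(3.20000 − 1.60000) / (24.86800 − (-3.80400))
   = 3.20000 − (39.7888000)/(28.6720000) = 1.8122768

1.81228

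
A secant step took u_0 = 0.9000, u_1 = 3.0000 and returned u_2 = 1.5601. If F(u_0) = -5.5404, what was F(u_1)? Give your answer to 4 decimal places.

12.0855

The secant line through (0.9000, -5.5404) and (3.0000, F(u_1)) crosses zero at u_2 = 1.5601.
So (0.9000, -5.5404), (3.0000, F(u_1)), (1.5601, 0) are collinear:
F(u_1) = -5.5404 · (3.0000 − 1.5601) / (0.9000 − 1.5601) = -5.5404 · (1.439900)/(-0.660100) = 12.085475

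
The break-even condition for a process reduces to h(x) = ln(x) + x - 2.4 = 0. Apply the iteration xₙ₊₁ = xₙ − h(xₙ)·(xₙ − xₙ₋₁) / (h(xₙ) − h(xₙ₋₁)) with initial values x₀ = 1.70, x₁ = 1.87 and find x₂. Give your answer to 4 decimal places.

1.8085

h(1.70) = -0.169372, h(1.87) = 0.095938
x₂ = 1.870000 − 0.095938·(1.870000 − 1.700000) / (0.095938 − (-0.169372)) = 1.870000 − (0.016310)/(0.265310) = 1.808527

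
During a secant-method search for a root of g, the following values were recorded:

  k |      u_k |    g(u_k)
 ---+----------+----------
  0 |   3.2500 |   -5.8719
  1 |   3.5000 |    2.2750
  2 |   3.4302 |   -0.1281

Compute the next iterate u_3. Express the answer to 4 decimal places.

u_3 = 3.4302 − (-0.1281)·(3.4302 − 3.5000) / (-0.1281 − 2.2750)
   = 3.4302 − (0.008941)/(-2.403100) = 3.433921

3.4339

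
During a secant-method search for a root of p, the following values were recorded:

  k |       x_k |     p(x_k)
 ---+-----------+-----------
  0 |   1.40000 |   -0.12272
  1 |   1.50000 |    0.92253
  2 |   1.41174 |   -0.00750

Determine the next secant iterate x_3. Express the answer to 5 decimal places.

1.41245

x_3 = 1.41174 − (-0.00750)·(1.41174 − 1.50000) / (-0.00750 − 0.92253)
   = 1.41174 − (0.0006620)/(-0.9300300) = 1.4124518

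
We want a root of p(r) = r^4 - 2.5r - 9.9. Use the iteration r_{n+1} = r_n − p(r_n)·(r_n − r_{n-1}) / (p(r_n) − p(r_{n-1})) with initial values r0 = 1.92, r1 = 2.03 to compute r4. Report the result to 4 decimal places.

1.9615

p(1.92) = -1.110455, p(2.03) = 2.006817
r2 = 2.030000 − 2.006817·(2.030000 − 1.920000) / (2.006817 − (-1.110455)) = 2.030000 − (0.220750)/(3.117272) = 1.959185
p(1.959185) = -0.064605
r3 = 1.959185 − (-0.064605)·(1.959185 − 2.030000) / (-0.064605 − 2.006817) = 1.959185 − (0.004575)/(-2.071422) = 1.961394
p(1.961394) = -0.003577
r4 = 1.961394 − (-0.003577)·(1.961394 − 1.959185) / (-0.003577 − (-0.064605)) = 1.961394 − (-0.000008)/(0.061028) = 1.961523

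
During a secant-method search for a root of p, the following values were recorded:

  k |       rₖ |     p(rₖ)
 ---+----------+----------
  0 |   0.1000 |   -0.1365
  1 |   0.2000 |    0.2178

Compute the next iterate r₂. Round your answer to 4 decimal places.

0.1385

r₂ = 0.2000 − 0.2178·(0.2000 − 0.1000) / (0.2178 − (-0.1365))
   = 0.2000 − (0.021780)/(0.354300) = 0.138527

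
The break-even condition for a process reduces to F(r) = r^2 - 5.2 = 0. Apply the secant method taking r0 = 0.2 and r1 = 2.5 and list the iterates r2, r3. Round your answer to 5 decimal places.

F(0.2) = -5.1600000, F(2.5) = 1.0500000
r2 = 2.5000000 − 1.0500000·(2.5000000 − 0.2000000) / (1.0500000 − (-5.1600000)) = 2.5000000 − (2.4150000)/(6.2100000) = 2.1111111
F(2.1111111) = -0.7432099
r3 = 2.1111111 − (-0.7432099)·(2.1111111 − 2.5000000) / (-0.7432099 − 1.0500000) = 2.1111111 − (0.2890261)/(-1.7932099) = 2.2722892

2.11111, 2.27229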